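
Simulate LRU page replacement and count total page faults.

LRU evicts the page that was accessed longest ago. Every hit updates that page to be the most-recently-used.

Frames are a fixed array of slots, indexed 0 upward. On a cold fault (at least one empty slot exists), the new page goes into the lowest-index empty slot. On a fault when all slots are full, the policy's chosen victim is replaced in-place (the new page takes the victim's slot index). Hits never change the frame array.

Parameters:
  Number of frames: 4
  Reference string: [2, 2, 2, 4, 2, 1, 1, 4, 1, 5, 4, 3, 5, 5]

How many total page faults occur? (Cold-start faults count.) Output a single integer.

Answer: 5

Derivation:
Step 0: ref 2 → FAULT, frames=[2,-,-,-]
Step 1: ref 2 → HIT, frames=[2,-,-,-]
Step 2: ref 2 → HIT, frames=[2,-,-,-]
Step 3: ref 4 → FAULT, frames=[2,4,-,-]
Step 4: ref 2 → HIT, frames=[2,4,-,-]
Step 5: ref 1 → FAULT, frames=[2,4,1,-]
Step 6: ref 1 → HIT, frames=[2,4,1,-]
Step 7: ref 4 → HIT, frames=[2,4,1,-]
Step 8: ref 1 → HIT, frames=[2,4,1,-]
Step 9: ref 5 → FAULT, frames=[2,4,1,5]
Step 10: ref 4 → HIT, frames=[2,4,1,5]
Step 11: ref 3 → FAULT (evict 2), frames=[3,4,1,5]
Step 12: ref 5 → HIT, frames=[3,4,1,5]
Step 13: ref 5 → HIT, frames=[3,4,1,5]
Total faults: 5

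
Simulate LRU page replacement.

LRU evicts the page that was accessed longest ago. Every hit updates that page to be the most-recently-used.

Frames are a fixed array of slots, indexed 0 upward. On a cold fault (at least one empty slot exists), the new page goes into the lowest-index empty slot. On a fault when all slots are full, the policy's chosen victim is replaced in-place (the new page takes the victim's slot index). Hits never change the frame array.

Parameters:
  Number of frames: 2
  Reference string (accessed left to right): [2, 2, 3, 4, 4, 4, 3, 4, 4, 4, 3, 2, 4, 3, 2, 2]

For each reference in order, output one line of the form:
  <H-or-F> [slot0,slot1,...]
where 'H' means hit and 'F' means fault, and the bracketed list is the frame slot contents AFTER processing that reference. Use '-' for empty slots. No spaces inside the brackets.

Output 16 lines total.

F [2,-]
H [2,-]
F [2,3]
F [4,3]
H [4,3]
H [4,3]
H [4,3]
H [4,3]
H [4,3]
H [4,3]
H [4,3]
F [2,3]
F [2,4]
F [3,4]
F [3,2]
H [3,2]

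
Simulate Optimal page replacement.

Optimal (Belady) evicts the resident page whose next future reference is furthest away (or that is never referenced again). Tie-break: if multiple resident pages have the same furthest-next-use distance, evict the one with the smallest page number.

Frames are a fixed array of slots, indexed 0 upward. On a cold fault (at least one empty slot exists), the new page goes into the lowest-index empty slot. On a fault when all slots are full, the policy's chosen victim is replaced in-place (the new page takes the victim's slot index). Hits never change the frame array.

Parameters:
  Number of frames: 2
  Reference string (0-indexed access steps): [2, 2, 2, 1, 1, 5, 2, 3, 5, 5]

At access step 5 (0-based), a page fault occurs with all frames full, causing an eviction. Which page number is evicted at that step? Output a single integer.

Step 0: ref 2 -> FAULT, frames=[2,-]
Step 1: ref 2 -> HIT, frames=[2,-]
Step 2: ref 2 -> HIT, frames=[2,-]
Step 3: ref 1 -> FAULT, frames=[2,1]
Step 4: ref 1 -> HIT, frames=[2,1]
Step 5: ref 5 -> FAULT, evict 1, frames=[2,5]
At step 5: evicted page 1

Answer: 1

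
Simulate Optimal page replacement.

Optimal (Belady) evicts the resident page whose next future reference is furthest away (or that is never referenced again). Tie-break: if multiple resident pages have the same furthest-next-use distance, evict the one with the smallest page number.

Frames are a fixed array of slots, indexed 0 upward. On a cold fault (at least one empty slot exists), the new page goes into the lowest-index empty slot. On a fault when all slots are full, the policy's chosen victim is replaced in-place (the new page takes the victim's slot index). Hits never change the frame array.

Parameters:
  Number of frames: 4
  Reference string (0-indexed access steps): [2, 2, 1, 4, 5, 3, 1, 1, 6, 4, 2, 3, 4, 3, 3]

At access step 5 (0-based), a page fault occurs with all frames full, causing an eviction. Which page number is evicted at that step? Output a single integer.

Step 0: ref 2 -> FAULT, frames=[2,-,-,-]
Step 1: ref 2 -> HIT, frames=[2,-,-,-]
Step 2: ref 1 -> FAULT, frames=[2,1,-,-]
Step 3: ref 4 -> FAULT, frames=[2,1,4,-]
Step 4: ref 5 -> FAULT, frames=[2,1,4,5]
Step 5: ref 3 -> FAULT, evict 5, frames=[2,1,4,3]
At step 5: evicted page 5

Answer: 5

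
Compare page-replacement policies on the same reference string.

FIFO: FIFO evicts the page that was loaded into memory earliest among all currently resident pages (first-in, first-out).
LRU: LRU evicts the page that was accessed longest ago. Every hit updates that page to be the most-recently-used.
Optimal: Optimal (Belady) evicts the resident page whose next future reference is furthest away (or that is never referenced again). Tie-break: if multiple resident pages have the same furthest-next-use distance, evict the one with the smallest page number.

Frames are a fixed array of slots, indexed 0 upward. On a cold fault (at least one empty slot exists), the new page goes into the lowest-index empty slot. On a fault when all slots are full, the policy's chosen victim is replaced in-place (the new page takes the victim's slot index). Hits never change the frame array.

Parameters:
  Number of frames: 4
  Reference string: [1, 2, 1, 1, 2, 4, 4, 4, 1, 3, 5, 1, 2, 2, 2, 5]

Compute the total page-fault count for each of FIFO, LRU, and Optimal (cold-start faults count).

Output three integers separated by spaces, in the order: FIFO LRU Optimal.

--- FIFO ---
  step 0: ref 1 -> FAULT, frames=[1,-,-,-] (faults so far: 1)
  step 1: ref 2 -> FAULT, frames=[1,2,-,-] (faults so far: 2)
  step 2: ref 1 -> HIT, frames=[1,2,-,-] (faults so far: 2)
  step 3: ref 1 -> HIT, frames=[1,2,-,-] (faults so far: 2)
  step 4: ref 2 -> HIT, frames=[1,2,-,-] (faults so far: 2)
  step 5: ref 4 -> FAULT, frames=[1,2,4,-] (faults so far: 3)
  step 6: ref 4 -> HIT, frames=[1,2,4,-] (faults so far: 3)
  step 7: ref 4 -> HIT, frames=[1,2,4,-] (faults so far: 3)
  step 8: ref 1 -> HIT, frames=[1,2,4,-] (faults so far: 3)
  step 9: ref 3 -> FAULT, frames=[1,2,4,3] (faults so far: 4)
  step 10: ref 5 -> FAULT, evict 1, frames=[5,2,4,3] (faults so far: 5)
  step 11: ref 1 -> FAULT, evict 2, frames=[5,1,4,3] (faults so far: 6)
  step 12: ref 2 -> FAULT, evict 4, frames=[5,1,2,3] (faults so far: 7)
  step 13: ref 2 -> HIT, frames=[5,1,2,3] (faults so far: 7)
  step 14: ref 2 -> HIT, frames=[5,1,2,3] (faults so far: 7)
  step 15: ref 5 -> HIT, frames=[5,1,2,3] (faults so far: 7)
  FIFO total faults: 7
--- LRU ---
  step 0: ref 1 -> FAULT, frames=[1,-,-,-] (faults so far: 1)
  step 1: ref 2 -> FAULT, frames=[1,2,-,-] (faults so far: 2)
  step 2: ref 1 -> HIT, frames=[1,2,-,-] (faults so far: 2)
  step 3: ref 1 -> HIT, frames=[1,2,-,-] (faults so far: 2)
  step 4: ref 2 -> HIT, frames=[1,2,-,-] (faults so far: 2)
  step 5: ref 4 -> FAULT, frames=[1,2,4,-] (faults so far: 3)
  step 6: ref 4 -> HIT, frames=[1,2,4,-] (faults so far: 3)
  step 7: ref 4 -> HIT, frames=[1,2,4,-] (faults so far: 3)
  step 8: ref 1 -> HIT, frames=[1,2,4,-] (faults so far: 3)
  step 9: ref 3 -> FAULT, frames=[1,2,4,3] (faults so far: 4)
  step 10: ref 5 -> FAULT, evict 2, frames=[1,5,4,3] (faults so far: 5)
  step 11: ref 1 -> HIT, frames=[1,5,4,3] (faults so far: 5)
  step 12: ref 2 -> FAULT, evict 4, frames=[1,5,2,3] (faults so far: 6)
  step 13: ref 2 -> HIT, frames=[1,5,2,3] (faults so far: 6)
  step 14: ref 2 -> HIT, frames=[1,5,2,3] (faults so far: 6)
  step 15: ref 5 -> HIT, frames=[1,5,2,3] (faults so far: 6)
  LRU total faults: 6
--- Optimal ---
  step 0: ref 1 -> FAULT, frames=[1,-,-,-] (faults so far: 1)
  step 1: ref 2 -> FAULT, frames=[1,2,-,-] (faults so far: 2)
  step 2: ref 1 -> HIT, frames=[1,2,-,-] (faults so far: 2)
  step 3: ref 1 -> HIT, frames=[1,2,-,-] (faults so far: 2)
  step 4: ref 2 -> HIT, frames=[1,2,-,-] (faults so far: 2)
  step 5: ref 4 -> FAULT, frames=[1,2,4,-] (faults so far: 3)
  step 6: ref 4 -> HIT, frames=[1,2,4,-] (faults so far: 3)
  step 7: ref 4 -> HIT, frames=[1,2,4,-] (faults so far: 3)
  step 8: ref 1 -> HIT, frames=[1,2,4,-] (faults so far: 3)
  step 9: ref 3 -> FAULT, frames=[1,2,4,3] (faults so far: 4)
  step 10: ref 5 -> FAULT, evict 3, frames=[1,2,4,5] (faults so far: 5)
  step 11: ref 1 -> HIT, frames=[1,2,4,5] (faults so far: 5)
  step 12: ref 2 -> HIT, frames=[1,2,4,5] (faults so far: 5)
  step 13: ref 2 -> HIT, frames=[1,2,4,5] (faults so far: 5)
  step 14: ref 2 -> HIT, frames=[1,2,4,5] (faults so far: 5)
  step 15: ref 5 -> HIT, frames=[1,2,4,5] (faults so far: 5)
  Optimal total faults: 5

Answer: 7 6 5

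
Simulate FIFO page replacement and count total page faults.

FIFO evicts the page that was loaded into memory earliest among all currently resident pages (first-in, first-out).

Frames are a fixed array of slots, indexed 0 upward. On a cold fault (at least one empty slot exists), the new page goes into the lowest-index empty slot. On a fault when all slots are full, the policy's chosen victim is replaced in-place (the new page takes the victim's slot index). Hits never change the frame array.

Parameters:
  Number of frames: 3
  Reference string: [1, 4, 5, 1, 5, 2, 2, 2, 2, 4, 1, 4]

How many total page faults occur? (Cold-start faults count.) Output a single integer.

Answer: 6

Derivation:
Step 0: ref 1 → FAULT, frames=[1,-,-]
Step 1: ref 4 → FAULT, frames=[1,4,-]
Step 2: ref 5 → FAULT, frames=[1,4,5]
Step 3: ref 1 → HIT, frames=[1,4,5]
Step 4: ref 5 → HIT, frames=[1,4,5]
Step 5: ref 2 → FAULT (evict 1), frames=[2,4,5]
Step 6: ref 2 → HIT, frames=[2,4,5]
Step 7: ref 2 → HIT, frames=[2,4,5]
Step 8: ref 2 → HIT, frames=[2,4,5]
Step 9: ref 4 → HIT, frames=[2,4,5]
Step 10: ref 1 → FAULT (evict 4), frames=[2,1,5]
Step 11: ref 4 → FAULT (evict 5), frames=[2,1,4]
Total faults: 6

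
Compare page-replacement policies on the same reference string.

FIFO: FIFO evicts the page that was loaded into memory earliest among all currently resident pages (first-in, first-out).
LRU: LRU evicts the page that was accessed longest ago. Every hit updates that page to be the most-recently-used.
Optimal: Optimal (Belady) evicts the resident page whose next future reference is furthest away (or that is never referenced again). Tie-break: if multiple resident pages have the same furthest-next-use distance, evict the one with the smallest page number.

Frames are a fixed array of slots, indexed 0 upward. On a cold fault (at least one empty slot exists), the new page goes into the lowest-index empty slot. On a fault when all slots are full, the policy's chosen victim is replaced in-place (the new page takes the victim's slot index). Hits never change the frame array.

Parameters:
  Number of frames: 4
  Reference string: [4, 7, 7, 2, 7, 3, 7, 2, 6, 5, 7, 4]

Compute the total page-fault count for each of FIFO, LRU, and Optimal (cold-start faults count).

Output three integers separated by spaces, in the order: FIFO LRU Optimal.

--- FIFO ---
  step 0: ref 4 -> FAULT, frames=[4,-,-,-] (faults so far: 1)
  step 1: ref 7 -> FAULT, frames=[4,7,-,-] (faults so far: 2)
  step 2: ref 7 -> HIT, frames=[4,7,-,-] (faults so far: 2)
  step 3: ref 2 -> FAULT, frames=[4,7,2,-] (faults so far: 3)
  step 4: ref 7 -> HIT, frames=[4,7,2,-] (faults so far: 3)
  step 5: ref 3 -> FAULT, frames=[4,7,2,3] (faults so far: 4)
  step 6: ref 7 -> HIT, frames=[4,7,2,3] (faults so far: 4)
  step 7: ref 2 -> HIT, frames=[4,7,2,3] (faults so far: 4)
  step 8: ref 6 -> FAULT, evict 4, frames=[6,7,2,3] (faults so far: 5)
  step 9: ref 5 -> FAULT, evict 7, frames=[6,5,2,3] (faults so far: 6)
  step 10: ref 7 -> FAULT, evict 2, frames=[6,5,7,3] (faults so far: 7)
  step 11: ref 4 -> FAULT, evict 3, frames=[6,5,7,4] (faults so far: 8)
  FIFO total faults: 8
--- LRU ---
  step 0: ref 4 -> FAULT, frames=[4,-,-,-] (faults so far: 1)
  step 1: ref 7 -> FAULT, frames=[4,7,-,-] (faults so far: 2)
  step 2: ref 7 -> HIT, frames=[4,7,-,-] (faults so far: 2)
  step 3: ref 2 -> FAULT, frames=[4,7,2,-] (faults so far: 3)
  step 4: ref 7 -> HIT, frames=[4,7,2,-] (faults so far: 3)
  step 5: ref 3 -> FAULT, frames=[4,7,2,3] (faults so far: 4)
  step 6: ref 7 -> HIT, frames=[4,7,2,3] (faults so far: 4)
  step 7: ref 2 -> HIT, frames=[4,7,2,3] (faults so far: 4)
  step 8: ref 6 -> FAULT, evict 4, frames=[6,7,2,3] (faults so far: 5)
  step 9: ref 5 -> FAULT, evict 3, frames=[6,7,2,5] (faults so far: 6)
  step 10: ref 7 -> HIT, frames=[6,7,2,5] (faults so far: 6)
  step 11: ref 4 -> FAULT, evict 2, frames=[6,7,4,5] (faults so far: 7)
  LRU total faults: 7
--- Optimal ---
  step 0: ref 4 -> FAULT, frames=[4,-,-,-] (faults so far: 1)
  step 1: ref 7 -> FAULT, frames=[4,7,-,-] (faults so far: 2)
  step 2: ref 7 -> HIT, frames=[4,7,-,-] (faults so far: 2)
  step 3: ref 2 -> FAULT, frames=[4,7,2,-] (faults so far: 3)
  step 4: ref 7 -> HIT, frames=[4,7,2,-] (faults so far: 3)
  step 5: ref 3 -> FAULT, frames=[4,7,2,3] (faults so far: 4)
  step 6: ref 7 -> HIT, frames=[4,7,2,3] (faults so far: 4)
  step 7: ref 2 -> HIT, frames=[4,7,2,3] (faults so far: 4)
  step 8: ref 6 -> FAULT, evict 2, frames=[4,7,6,3] (faults so far: 5)
  step 9: ref 5 -> FAULT, evict 3, frames=[4,7,6,5] (faults so far: 6)
  step 10: ref 7 -> HIT, frames=[4,7,6,5] (faults so far: 6)
  step 11: ref 4 -> HIT, frames=[4,7,6,5] (faults so far: 6)
  Optimal total faults: 6

Answer: 8 7 6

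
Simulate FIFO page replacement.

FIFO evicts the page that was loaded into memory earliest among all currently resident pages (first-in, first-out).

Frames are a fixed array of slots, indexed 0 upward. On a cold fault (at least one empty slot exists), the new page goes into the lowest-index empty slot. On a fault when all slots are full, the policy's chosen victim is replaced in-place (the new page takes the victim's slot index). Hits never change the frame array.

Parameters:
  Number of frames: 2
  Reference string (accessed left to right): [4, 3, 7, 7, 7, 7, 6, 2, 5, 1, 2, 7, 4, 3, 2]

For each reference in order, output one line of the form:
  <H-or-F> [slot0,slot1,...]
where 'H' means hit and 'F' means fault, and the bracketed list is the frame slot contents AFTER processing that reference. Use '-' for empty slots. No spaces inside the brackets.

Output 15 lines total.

F [4,-]
F [4,3]
F [7,3]
H [7,3]
H [7,3]
H [7,3]
F [7,6]
F [2,6]
F [2,5]
F [1,5]
F [1,2]
F [7,2]
F [7,4]
F [3,4]
F [3,2]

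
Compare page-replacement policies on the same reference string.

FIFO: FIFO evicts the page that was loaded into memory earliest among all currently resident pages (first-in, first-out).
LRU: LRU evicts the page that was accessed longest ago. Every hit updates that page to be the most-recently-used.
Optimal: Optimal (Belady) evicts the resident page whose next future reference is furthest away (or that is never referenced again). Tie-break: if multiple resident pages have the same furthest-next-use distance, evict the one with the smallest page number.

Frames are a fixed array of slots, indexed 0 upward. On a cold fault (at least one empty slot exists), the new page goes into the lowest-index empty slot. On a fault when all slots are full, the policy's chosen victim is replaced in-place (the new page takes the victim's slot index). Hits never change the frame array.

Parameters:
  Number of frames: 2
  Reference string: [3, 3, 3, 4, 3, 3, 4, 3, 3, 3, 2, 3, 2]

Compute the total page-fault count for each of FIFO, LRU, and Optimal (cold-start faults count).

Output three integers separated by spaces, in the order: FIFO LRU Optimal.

Answer: 4 3 3

Derivation:
--- FIFO ---
  step 0: ref 3 -> FAULT, frames=[3,-] (faults so far: 1)
  step 1: ref 3 -> HIT, frames=[3,-] (faults so far: 1)
  step 2: ref 3 -> HIT, frames=[3,-] (faults so far: 1)
  step 3: ref 4 -> FAULT, frames=[3,4] (faults so far: 2)
  step 4: ref 3 -> HIT, frames=[3,4] (faults so far: 2)
  step 5: ref 3 -> HIT, frames=[3,4] (faults so far: 2)
  step 6: ref 4 -> HIT, frames=[3,4] (faults so far: 2)
  step 7: ref 3 -> HIT, frames=[3,4] (faults so far: 2)
  step 8: ref 3 -> HIT, frames=[3,4] (faults so far: 2)
  step 9: ref 3 -> HIT, frames=[3,4] (faults so far: 2)
  step 10: ref 2 -> FAULT, evict 3, frames=[2,4] (faults so far: 3)
  step 11: ref 3 -> FAULT, evict 4, frames=[2,3] (faults so far: 4)
  step 12: ref 2 -> HIT, frames=[2,3] (faults so far: 4)
  FIFO total faults: 4
--- LRU ---
  step 0: ref 3 -> FAULT, frames=[3,-] (faults so far: 1)
  step 1: ref 3 -> HIT, frames=[3,-] (faults so far: 1)
  step 2: ref 3 -> HIT, frames=[3,-] (faults so far: 1)
  step 3: ref 4 -> FAULT, frames=[3,4] (faults so far: 2)
  step 4: ref 3 -> HIT, frames=[3,4] (faults so far: 2)
  step 5: ref 3 -> HIT, frames=[3,4] (faults so far: 2)
  step 6: ref 4 -> HIT, frames=[3,4] (faults so far: 2)
  step 7: ref 3 -> HIT, frames=[3,4] (faults so far: 2)
  step 8: ref 3 -> HIT, frames=[3,4] (faults so far: 2)
  step 9: ref 3 -> HIT, frames=[3,4] (faults so far: 2)
  step 10: ref 2 -> FAULT, evict 4, frames=[3,2] (faults so far: 3)
  step 11: ref 3 -> HIT, frames=[3,2] (faults so far: 3)
  step 12: ref 2 -> HIT, frames=[3,2] (faults so far: 3)
  LRU total faults: 3
--- Optimal ---
  step 0: ref 3 -> FAULT, frames=[3,-] (faults so far: 1)
  step 1: ref 3 -> HIT, frames=[3,-] (faults so far: 1)
  step 2: ref 3 -> HIT, frames=[3,-] (faults so far: 1)
  step 3: ref 4 -> FAULT, frames=[3,4] (faults so far: 2)
  step 4: ref 3 -> HIT, frames=[3,4] (faults so far: 2)
  step 5: ref 3 -> HIT, frames=[3,4] (faults so far: 2)
  step 6: ref 4 -> HIT, frames=[3,4] (faults so far: 2)
  step 7: ref 3 -> HIT, frames=[3,4] (faults so far: 2)
  step 8: ref 3 -> HIT, frames=[3,4] (faults so far: 2)
  step 9: ref 3 -> HIT, frames=[3,4] (faults so far: 2)
  step 10: ref 2 -> FAULT, evict 4, frames=[3,2] (faults so far: 3)
  step 11: ref 3 -> HIT, frames=[3,2] (faults so far: 3)
  step 12: ref 2 -> HIT, frames=[3,2] (faults so far: 3)
  Optimal total faults: 3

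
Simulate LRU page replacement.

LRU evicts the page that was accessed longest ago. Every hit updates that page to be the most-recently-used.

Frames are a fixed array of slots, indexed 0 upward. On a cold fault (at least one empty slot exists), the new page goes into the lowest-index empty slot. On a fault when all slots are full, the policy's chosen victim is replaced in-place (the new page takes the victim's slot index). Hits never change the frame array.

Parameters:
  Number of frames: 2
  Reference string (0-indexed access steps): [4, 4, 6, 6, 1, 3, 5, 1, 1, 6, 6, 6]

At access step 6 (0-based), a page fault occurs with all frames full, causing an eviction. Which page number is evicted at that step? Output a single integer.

Step 0: ref 4 -> FAULT, frames=[4,-]
Step 1: ref 4 -> HIT, frames=[4,-]
Step 2: ref 6 -> FAULT, frames=[4,6]
Step 3: ref 6 -> HIT, frames=[4,6]
Step 4: ref 1 -> FAULT, evict 4, frames=[1,6]
Step 5: ref 3 -> FAULT, evict 6, frames=[1,3]
Step 6: ref 5 -> FAULT, evict 1, frames=[5,3]
At step 6: evicted page 1

Answer: 1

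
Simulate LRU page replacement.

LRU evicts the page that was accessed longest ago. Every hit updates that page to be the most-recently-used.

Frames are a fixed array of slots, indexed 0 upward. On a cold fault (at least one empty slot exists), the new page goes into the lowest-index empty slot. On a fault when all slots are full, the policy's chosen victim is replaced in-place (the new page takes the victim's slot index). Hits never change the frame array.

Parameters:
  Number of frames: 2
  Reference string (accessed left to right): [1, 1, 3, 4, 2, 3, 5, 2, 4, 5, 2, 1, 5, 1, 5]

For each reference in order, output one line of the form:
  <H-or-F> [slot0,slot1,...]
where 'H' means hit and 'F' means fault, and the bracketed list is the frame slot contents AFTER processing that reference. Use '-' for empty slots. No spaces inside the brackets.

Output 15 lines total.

F [1,-]
H [1,-]
F [1,3]
F [4,3]
F [4,2]
F [3,2]
F [3,5]
F [2,5]
F [2,4]
F [5,4]
F [5,2]
F [1,2]
F [1,5]
H [1,5]
H [1,5]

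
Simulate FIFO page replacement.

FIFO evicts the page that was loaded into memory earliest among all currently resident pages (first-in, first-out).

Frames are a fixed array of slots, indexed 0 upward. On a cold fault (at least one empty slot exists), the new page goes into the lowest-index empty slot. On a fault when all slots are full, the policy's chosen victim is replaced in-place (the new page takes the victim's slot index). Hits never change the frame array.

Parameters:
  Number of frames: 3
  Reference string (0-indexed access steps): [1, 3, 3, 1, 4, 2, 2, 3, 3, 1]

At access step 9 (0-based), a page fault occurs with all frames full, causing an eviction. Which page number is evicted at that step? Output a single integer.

Step 0: ref 1 -> FAULT, frames=[1,-,-]
Step 1: ref 3 -> FAULT, frames=[1,3,-]
Step 2: ref 3 -> HIT, frames=[1,3,-]
Step 3: ref 1 -> HIT, frames=[1,3,-]
Step 4: ref 4 -> FAULT, frames=[1,3,4]
Step 5: ref 2 -> FAULT, evict 1, frames=[2,3,4]
Step 6: ref 2 -> HIT, frames=[2,3,4]
Step 7: ref 3 -> HIT, frames=[2,3,4]
Step 8: ref 3 -> HIT, frames=[2,3,4]
Step 9: ref 1 -> FAULT, evict 3, frames=[2,1,4]
At step 9: evicted page 3

Answer: 3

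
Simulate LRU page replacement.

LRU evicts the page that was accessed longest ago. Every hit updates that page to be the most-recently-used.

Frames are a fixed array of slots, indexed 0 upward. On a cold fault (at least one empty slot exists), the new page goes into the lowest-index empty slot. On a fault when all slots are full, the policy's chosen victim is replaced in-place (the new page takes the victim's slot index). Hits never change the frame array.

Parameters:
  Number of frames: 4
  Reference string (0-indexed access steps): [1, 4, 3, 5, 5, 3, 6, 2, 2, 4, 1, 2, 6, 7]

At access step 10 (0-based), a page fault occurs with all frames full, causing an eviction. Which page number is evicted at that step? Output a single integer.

Answer: 3

Derivation:
Step 0: ref 1 -> FAULT, frames=[1,-,-,-]
Step 1: ref 4 -> FAULT, frames=[1,4,-,-]
Step 2: ref 3 -> FAULT, frames=[1,4,3,-]
Step 3: ref 5 -> FAULT, frames=[1,4,3,5]
Step 4: ref 5 -> HIT, frames=[1,4,3,5]
Step 5: ref 3 -> HIT, frames=[1,4,3,5]
Step 6: ref 6 -> FAULT, evict 1, frames=[6,4,3,5]
Step 7: ref 2 -> FAULT, evict 4, frames=[6,2,3,5]
Step 8: ref 2 -> HIT, frames=[6,2,3,5]
Step 9: ref 4 -> FAULT, evict 5, frames=[6,2,3,4]
Step 10: ref 1 -> FAULT, evict 3, frames=[6,2,1,4]
At step 10: evicted page 3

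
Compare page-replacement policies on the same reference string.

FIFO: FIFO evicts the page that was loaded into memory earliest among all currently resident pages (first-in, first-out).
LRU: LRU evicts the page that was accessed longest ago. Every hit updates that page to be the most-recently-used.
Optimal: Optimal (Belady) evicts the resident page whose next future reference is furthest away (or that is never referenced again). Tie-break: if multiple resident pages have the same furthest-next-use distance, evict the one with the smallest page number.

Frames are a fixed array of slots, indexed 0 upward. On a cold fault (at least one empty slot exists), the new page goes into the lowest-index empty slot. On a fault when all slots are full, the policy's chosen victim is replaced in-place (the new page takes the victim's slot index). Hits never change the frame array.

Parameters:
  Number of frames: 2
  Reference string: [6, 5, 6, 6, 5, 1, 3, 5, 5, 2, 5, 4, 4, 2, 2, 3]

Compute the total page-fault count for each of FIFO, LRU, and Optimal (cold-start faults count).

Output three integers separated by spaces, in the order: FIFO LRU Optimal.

Answer: 8 9 7

Derivation:
--- FIFO ---
  step 0: ref 6 -> FAULT, frames=[6,-] (faults so far: 1)
  step 1: ref 5 -> FAULT, frames=[6,5] (faults so far: 2)
  step 2: ref 6 -> HIT, frames=[6,5] (faults so far: 2)
  step 3: ref 6 -> HIT, frames=[6,5] (faults so far: 2)
  step 4: ref 5 -> HIT, frames=[6,5] (faults so far: 2)
  step 5: ref 1 -> FAULT, evict 6, frames=[1,5] (faults so far: 3)
  step 6: ref 3 -> FAULT, evict 5, frames=[1,3] (faults so far: 4)
  step 7: ref 5 -> FAULT, evict 1, frames=[5,3] (faults so far: 5)
  step 8: ref 5 -> HIT, frames=[5,3] (faults so far: 5)
  step 9: ref 2 -> FAULT, evict 3, frames=[5,2] (faults so far: 6)
  step 10: ref 5 -> HIT, frames=[5,2] (faults so far: 6)
  step 11: ref 4 -> FAULT, evict 5, frames=[4,2] (faults so far: 7)
  step 12: ref 4 -> HIT, frames=[4,2] (faults so far: 7)
  step 13: ref 2 -> HIT, frames=[4,2] (faults so far: 7)
  step 14: ref 2 -> HIT, frames=[4,2] (faults so far: 7)
  step 15: ref 3 -> FAULT, evict 2, frames=[4,3] (faults so far: 8)
  FIFO total faults: 8
--- LRU ---
  step 0: ref 6 -> FAULT, frames=[6,-] (faults so far: 1)
  step 1: ref 5 -> FAULT, frames=[6,5] (faults so far: 2)
  step 2: ref 6 -> HIT, frames=[6,5] (faults so far: 2)
  step 3: ref 6 -> HIT, frames=[6,5] (faults so far: 2)
  step 4: ref 5 -> HIT, frames=[6,5] (faults so far: 2)
  step 5: ref 1 -> FAULT, evict 6, frames=[1,5] (faults so far: 3)
  step 6: ref 3 -> FAULT, evict 5, frames=[1,3] (faults so far: 4)
  step 7: ref 5 -> FAULT, evict 1, frames=[5,3] (faults so far: 5)
  step 8: ref 5 -> HIT, frames=[5,3] (faults so far: 5)
  step 9: ref 2 -> FAULT, evict 3, frames=[5,2] (faults so far: 6)
  step 10: ref 5 -> HIT, frames=[5,2] (faults so far: 6)
  step 11: ref 4 -> FAULT, evict 2, frames=[5,4] (faults so far: 7)
  step 12: ref 4 -> HIT, frames=[5,4] (faults so far: 7)
  step 13: ref 2 -> FAULT, evict 5, frames=[2,4] (faults so far: 8)
  step 14: ref 2 -> HIT, frames=[2,4] (faults so far: 8)
  step 15: ref 3 -> FAULT, evict 4, frames=[2,3] (faults so far: 9)
  LRU total faults: 9
--- Optimal ---
  step 0: ref 6 -> FAULT, frames=[6,-] (faults so far: 1)
  step 1: ref 5 -> FAULT, frames=[6,5] (faults so far: 2)
  step 2: ref 6 -> HIT, frames=[6,5] (faults so far: 2)
  step 3: ref 6 -> HIT, frames=[6,5] (faults so far: 2)
  step 4: ref 5 -> HIT, frames=[6,5] (faults so far: 2)
  step 5: ref 1 -> FAULT, evict 6, frames=[1,5] (faults so far: 3)
  step 6: ref 3 -> FAULT, evict 1, frames=[3,5] (faults so far: 4)
  step 7: ref 5 -> HIT, frames=[3,5] (faults so far: 4)
  step 8: ref 5 -> HIT, frames=[3,5] (faults so far: 4)
  step 9: ref 2 -> FAULT, evict 3, frames=[2,5] (faults so far: 5)
  step 10: ref 5 -> HIT, frames=[2,5] (faults so far: 5)
  step 11: ref 4 -> FAULT, evict 5, frames=[2,4] (faults so far: 6)
  step 12: ref 4 -> HIT, frames=[2,4] (faults so far: 6)
  step 13: ref 2 -> HIT, frames=[2,4] (faults so far: 6)
  step 14: ref 2 -> HIT, frames=[2,4] (faults so far: 6)
  step 15: ref 3 -> FAULT, evict 2, frames=[3,4] (faults so far: 7)
  Optimal total faults: 7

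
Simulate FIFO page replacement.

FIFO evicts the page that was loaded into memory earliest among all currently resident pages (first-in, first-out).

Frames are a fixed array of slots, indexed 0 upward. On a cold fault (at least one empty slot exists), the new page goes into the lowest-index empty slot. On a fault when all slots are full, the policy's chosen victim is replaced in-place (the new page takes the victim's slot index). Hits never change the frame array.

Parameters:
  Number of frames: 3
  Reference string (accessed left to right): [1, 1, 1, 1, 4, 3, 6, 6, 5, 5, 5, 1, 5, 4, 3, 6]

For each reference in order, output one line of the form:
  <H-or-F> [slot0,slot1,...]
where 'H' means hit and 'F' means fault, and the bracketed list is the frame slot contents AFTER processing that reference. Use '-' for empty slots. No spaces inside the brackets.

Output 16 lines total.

F [1,-,-]
H [1,-,-]
H [1,-,-]
H [1,-,-]
F [1,4,-]
F [1,4,3]
F [6,4,3]
H [6,4,3]
F [6,5,3]
H [6,5,3]
H [6,5,3]
F [6,5,1]
H [6,5,1]
F [4,5,1]
F [4,3,1]
F [4,3,6]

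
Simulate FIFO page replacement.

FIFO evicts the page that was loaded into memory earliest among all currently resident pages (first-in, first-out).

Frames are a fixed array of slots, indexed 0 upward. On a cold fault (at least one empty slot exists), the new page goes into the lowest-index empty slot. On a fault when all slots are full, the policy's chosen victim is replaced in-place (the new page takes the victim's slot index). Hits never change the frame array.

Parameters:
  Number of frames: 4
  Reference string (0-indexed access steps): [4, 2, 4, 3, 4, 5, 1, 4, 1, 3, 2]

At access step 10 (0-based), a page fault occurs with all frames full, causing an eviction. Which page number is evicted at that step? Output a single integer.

Answer: 3

Derivation:
Step 0: ref 4 -> FAULT, frames=[4,-,-,-]
Step 1: ref 2 -> FAULT, frames=[4,2,-,-]
Step 2: ref 4 -> HIT, frames=[4,2,-,-]
Step 3: ref 3 -> FAULT, frames=[4,2,3,-]
Step 4: ref 4 -> HIT, frames=[4,2,3,-]
Step 5: ref 5 -> FAULT, frames=[4,2,3,5]
Step 6: ref 1 -> FAULT, evict 4, frames=[1,2,3,5]
Step 7: ref 4 -> FAULT, evict 2, frames=[1,4,3,5]
Step 8: ref 1 -> HIT, frames=[1,4,3,5]
Step 9: ref 3 -> HIT, frames=[1,4,3,5]
Step 10: ref 2 -> FAULT, evict 3, frames=[1,4,2,5]
At step 10: evicted page 3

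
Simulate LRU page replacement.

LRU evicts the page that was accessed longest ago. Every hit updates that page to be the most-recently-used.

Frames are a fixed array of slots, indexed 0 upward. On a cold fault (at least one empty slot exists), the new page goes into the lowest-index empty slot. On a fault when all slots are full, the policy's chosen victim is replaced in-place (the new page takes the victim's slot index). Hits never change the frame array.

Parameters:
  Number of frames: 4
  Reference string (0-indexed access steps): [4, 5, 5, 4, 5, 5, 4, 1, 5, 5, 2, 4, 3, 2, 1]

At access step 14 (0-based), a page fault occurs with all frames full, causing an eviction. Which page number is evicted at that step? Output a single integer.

Step 0: ref 4 -> FAULT, frames=[4,-,-,-]
Step 1: ref 5 -> FAULT, frames=[4,5,-,-]
Step 2: ref 5 -> HIT, frames=[4,5,-,-]
Step 3: ref 4 -> HIT, frames=[4,5,-,-]
Step 4: ref 5 -> HIT, frames=[4,5,-,-]
Step 5: ref 5 -> HIT, frames=[4,5,-,-]
Step 6: ref 4 -> HIT, frames=[4,5,-,-]
Step 7: ref 1 -> FAULT, frames=[4,5,1,-]
Step 8: ref 5 -> HIT, frames=[4,5,1,-]
Step 9: ref 5 -> HIT, frames=[4,5,1,-]
Step 10: ref 2 -> FAULT, frames=[4,5,1,2]
Step 11: ref 4 -> HIT, frames=[4,5,1,2]
Step 12: ref 3 -> FAULT, evict 1, frames=[4,5,3,2]
Step 13: ref 2 -> HIT, frames=[4,5,3,2]
Step 14: ref 1 -> FAULT, evict 5, frames=[4,1,3,2]
At step 14: evicted page 5

Answer: 5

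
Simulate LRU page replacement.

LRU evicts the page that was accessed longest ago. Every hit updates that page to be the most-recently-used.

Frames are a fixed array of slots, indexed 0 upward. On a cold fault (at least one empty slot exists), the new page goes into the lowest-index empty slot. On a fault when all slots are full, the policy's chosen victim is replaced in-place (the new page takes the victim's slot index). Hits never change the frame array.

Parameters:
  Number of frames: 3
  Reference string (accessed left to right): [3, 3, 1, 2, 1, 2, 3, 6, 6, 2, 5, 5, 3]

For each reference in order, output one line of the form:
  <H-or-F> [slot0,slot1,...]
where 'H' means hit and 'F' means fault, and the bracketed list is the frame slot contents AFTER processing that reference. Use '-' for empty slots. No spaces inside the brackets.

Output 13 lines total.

F [3,-,-]
H [3,-,-]
F [3,1,-]
F [3,1,2]
H [3,1,2]
H [3,1,2]
H [3,1,2]
F [3,6,2]
H [3,6,2]
H [3,6,2]
F [5,6,2]
H [5,6,2]
F [5,3,2]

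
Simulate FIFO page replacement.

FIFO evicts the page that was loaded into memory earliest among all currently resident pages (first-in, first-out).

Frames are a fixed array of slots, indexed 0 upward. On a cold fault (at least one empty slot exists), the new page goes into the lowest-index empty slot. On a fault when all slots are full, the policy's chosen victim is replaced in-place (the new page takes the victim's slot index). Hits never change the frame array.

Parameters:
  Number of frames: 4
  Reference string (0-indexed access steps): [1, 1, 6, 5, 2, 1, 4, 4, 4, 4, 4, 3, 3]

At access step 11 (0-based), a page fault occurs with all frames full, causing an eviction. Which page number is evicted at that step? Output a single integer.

Answer: 6

Derivation:
Step 0: ref 1 -> FAULT, frames=[1,-,-,-]
Step 1: ref 1 -> HIT, frames=[1,-,-,-]
Step 2: ref 6 -> FAULT, frames=[1,6,-,-]
Step 3: ref 5 -> FAULT, frames=[1,6,5,-]
Step 4: ref 2 -> FAULT, frames=[1,6,5,2]
Step 5: ref 1 -> HIT, frames=[1,6,5,2]
Step 6: ref 4 -> FAULT, evict 1, frames=[4,6,5,2]
Step 7: ref 4 -> HIT, frames=[4,6,5,2]
Step 8: ref 4 -> HIT, frames=[4,6,5,2]
Step 9: ref 4 -> HIT, frames=[4,6,5,2]
Step 10: ref 4 -> HIT, frames=[4,6,5,2]
Step 11: ref 3 -> FAULT, evict 6, frames=[4,3,5,2]
At step 11: evicted page 6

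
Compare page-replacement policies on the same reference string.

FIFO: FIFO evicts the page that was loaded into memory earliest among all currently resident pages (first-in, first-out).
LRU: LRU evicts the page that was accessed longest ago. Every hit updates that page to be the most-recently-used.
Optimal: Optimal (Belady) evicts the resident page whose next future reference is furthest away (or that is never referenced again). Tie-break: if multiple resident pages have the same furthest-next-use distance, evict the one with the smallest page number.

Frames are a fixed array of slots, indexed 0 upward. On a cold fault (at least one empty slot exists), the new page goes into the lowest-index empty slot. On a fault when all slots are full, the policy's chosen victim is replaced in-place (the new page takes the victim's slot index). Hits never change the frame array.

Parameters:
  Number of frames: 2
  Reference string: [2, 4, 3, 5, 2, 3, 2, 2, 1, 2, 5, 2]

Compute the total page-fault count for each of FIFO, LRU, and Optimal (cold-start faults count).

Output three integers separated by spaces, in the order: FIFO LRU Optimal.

--- FIFO ---
  step 0: ref 2 -> FAULT, frames=[2,-] (faults so far: 1)
  step 1: ref 4 -> FAULT, frames=[2,4] (faults so far: 2)
  step 2: ref 3 -> FAULT, evict 2, frames=[3,4] (faults so far: 3)
  step 3: ref 5 -> FAULT, evict 4, frames=[3,5] (faults so far: 4)
  step 4: ref 2 -> FAULT, evict 3, frames=[2,5] (faults so far: 5)
  step 5: ref 3 -> FAULT, evict 5, frames=[2,3] (faults so far: 6)
  step 6: ref 2 -> HIT, frames=[2,3] (faults so far: 6)
  step 7: ref 2 -> HIT, frames=[2,3] (faults so far: 6)
  step 8: ref 1 -> FAULT, evict 2, frames=[1,3] (faults so far: 7)
  step 9: ref 2 -> FAULT, evict 3, frames=[1,2] (faults so far: 8)
  step 10: ref 5 -> FAULT, evict 1, frames=[5,2] (faults so far: 9)
  step 11: ref 2 -> HIT, frames=[5,2] (faults so far: 9)
  FIFO total faults: 9
--- LRU ---
  step 0: ref 2 -> FAULT, frames=[2,-] (faults so far: 1)
  step 1: ref 4 -> FAULT, frames=[2,4] (faults so far: 2)
  step 2: ref 3 -> FAULT, evict 2, frames=[3,4] (faults so far: 3)
  step 3: ref 5 -> FAULT, evict 4, frames=[3,5] (faults so far: 4)
  step 4: ref 2 -> FAULT, evict 3, frames=[2,5] (faults so far: 5)
  step 5: ref 3 -> FAULT, evict 5, frames=[2,3] (faults so far: 6)
  step 6: ref 2 -> HIT, frames=[2,3] (faults so far: 6)
  step 7: ref 2 -> HIT, frames=[2,3] (faults so far: 6)
  step 8: ref 1 -> FAULT, evict 3, frames=[2,1] (faults so far: 7)
  step 9: ref 2 -> HIT, frames=[2,1] (faults so far: 7)
  step 10: ref 5 -> FAULT, evict 1, frames=[2,5] (faults so far: 8)
  step 11: ref 2 -> HIT, frames=[2,5] (faults so far: 8)
  LRU total faults: 8
--- Optimal ---
  step 0: ref 2 -> FAULT, frames=[2,-] (faults so far: 1)
  step 1: ref 4 -> FAULT, frames=[2,4] (faults so far: 2)
  step 2: ref 3 -> FAULT, evict 4, frames=[2,3] (faults so far: 3)
  step 3: ref 5 -> FAULT, evict 3, frames=[2,5] (faults so far: 4)
  step 4: ref 2 -> HIT, frames=[2,5] (faults so far: 4)
  step 5: ref 3 -> FAULT, evict 5, frames=[2,3] (faults so far: 5)
  step 6: ref 2 -> HIT, frames=[2,3] (faults so far: 5)
  step 7: ref 2 -> HIT, frames=[2,3] (faults so far: 5)
  step 8: ref 1 -> FAULT, evict 3, frames=[2,1] (faults so far: 6)
  step 9: ref 2 -> HIT, frames=[2,1] (faults so far: 6)
  step 10: ref 5 -> FAULT, evict 1, frames=[2,5] (faults so far: 7)
  step 11: ref 2 -> HIT, frames=[2,5] (faults so far: 7)
  Optimal total faults: 7

Answer: 9 8 7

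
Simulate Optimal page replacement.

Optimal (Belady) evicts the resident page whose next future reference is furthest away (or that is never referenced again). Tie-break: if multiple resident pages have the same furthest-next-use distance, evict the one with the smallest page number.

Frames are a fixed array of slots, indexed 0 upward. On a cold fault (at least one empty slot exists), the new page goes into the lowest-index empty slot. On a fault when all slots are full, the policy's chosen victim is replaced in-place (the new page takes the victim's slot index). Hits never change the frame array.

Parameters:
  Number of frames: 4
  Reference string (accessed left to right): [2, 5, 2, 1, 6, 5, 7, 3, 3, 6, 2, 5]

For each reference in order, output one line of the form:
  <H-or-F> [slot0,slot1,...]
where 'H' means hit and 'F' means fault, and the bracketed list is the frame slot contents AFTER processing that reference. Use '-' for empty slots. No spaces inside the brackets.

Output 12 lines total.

F [2,-,-,-]
F [2,5,-,-]
H [2,5,-,-]
F [2,5,1,-]
F [2,5,1,6]
H [2,5,1,6]
F [2,5,7,6]
F [2,5,3,6]
H [2,5,3,6]
H [2,5,3,6]
H [2,5,3,6]
H [2,5,3,6]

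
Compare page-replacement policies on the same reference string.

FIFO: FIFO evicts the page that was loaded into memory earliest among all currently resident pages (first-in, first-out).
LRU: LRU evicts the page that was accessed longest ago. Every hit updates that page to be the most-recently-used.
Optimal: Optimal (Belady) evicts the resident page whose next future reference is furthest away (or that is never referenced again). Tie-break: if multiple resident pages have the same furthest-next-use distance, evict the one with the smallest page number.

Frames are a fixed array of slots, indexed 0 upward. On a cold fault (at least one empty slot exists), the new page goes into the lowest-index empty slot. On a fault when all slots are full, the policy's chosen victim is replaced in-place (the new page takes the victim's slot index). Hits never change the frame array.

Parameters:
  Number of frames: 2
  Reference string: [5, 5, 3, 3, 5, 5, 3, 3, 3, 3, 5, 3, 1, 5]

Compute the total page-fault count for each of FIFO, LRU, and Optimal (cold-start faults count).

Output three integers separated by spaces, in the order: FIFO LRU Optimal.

--- FIFO ---
  step 0: ref 5 -> FAULT, frames=[5,-] (faults so far: 1)
  step 1: ref 5 -> HIT, frames=[5,-] (faults so far: 1)
  step 2: ref 3 -> FAULT, frames=[5,3] (faults so far: 2)
  step 3: ref 3 -> HIT, frames=[5,3] (faults so far: 2)
  step 4: ref 5 -> HIT, frames=[5,3] (faults so far: 2)
  step 5: ref 5 -> HIT, frames=[5,3] (faults so far: 2)
  step 6: ref 3 -> HIT, frames=[5,3] (faults so far: 2)
  step 7: ref 3 -> HIT, frames=[5,3] (faults so far: 2)
  step 8: ref 3 -> HIT, frames=[5,3] (faults so far: 2)
  step 9: ref 3 -> HIT, frames=[5,3] (faults so far: 2)
  step 10: ref 5 -> HIT, frames=[5,3] (faults so far: 2)
  step 11: ref 3 -> HIT, frames=[5,3] (faults so far: 2)
  step 12: ref 1 -> FAULT, evict 5, frames=[1,3] (faults so far: 3)
  step 13: ref 5 -> FAULT, evict 3, frames=[1,5] (faults so far: 4)
  FIFO total faults: 4
--- LRU ---
  step 0: ref 5 -> FAULT, frames=[5,-] (faults so far: 1)
  step 1: ref 5 -> HIT, frames=[5,-] (faults so far: 1)
  step 2: ref 3 -> FAULT, frames=[5,3] (faults so far: 2)
  step 3: ref 3 -> HIT, frames=[5,3] (faults so far: 2)
  step 4: ref 5 -> HIT, frames=[5,3] (faults so far: 2)
  step 5: ref 5 -> HIT, frames=[5,3] (faults so far: 2)
  step 6: ref 3 -> HIT, frames=[5,3] (faults so far: 2)
  step 7: ref 3 -> HIT, frames=[5,3] (faults so far: 2)
  step 8: ref 3 -> HIT, frames=[5,3] (faults so far: 2)
  step 9: ref 3 -> HIT, frames=[5,3] (faults so far: 2)
  step 10: ref 5 -> HIT, frames=[5,3] (faults so far: 2)
  step 11: ref 3 -> HIT, frames=[5,3] (faults so far: 2)
  step 12: ref 1 -> FAULT, evict 5, frames=[1,3] (faults so far: 3)
  step 13: ref 5 -> FAULT, evict 3, frames=[1,5] (faults so far: 4)
  LRU total faults: 4
--- Optimal ---
  step 0: ref 5 -> FAULT, frames=[5,-] (faults so far: 1)
  step 1: ref 5 -> HIT, frames=[5,-] (faults so far: 1)
  step 2: ref 3 -> FAULT, frames=[5,3] (faults so far: 2)
  step 3: ref 3 -> HIT, frames=[5,3] (faults so far: 2)
  step 4: ref 5 -> HIT, frames=[5,3] (faults so far: 2)
  step 5: ref 5 -> HIT, frames=[5,3] (faults so far: 2)
  step 6: ref 3 -> HIT, frames=[5,3] (faults so far: 2)
  step 7: ref 3 -> HIT, frames=[5,3] (faults so far: 2)
  step 8: ref 3 -> HIT, frames=[5,3] (faults so far: 2)
  step 9: ref 3 -> HIT, frames=[5,3] (faults so far: 2)
  step 10: ref 5 -> HIT, frames=[5,3] (faults so far: 2)
  step 11: ref 3 -> HIT, frames=[5,3] (faults so far: 2)
  step 12: ref 1 -> FAULT, evict 3, frames=[5,1] (faults so far: 3)
  step 13: ref 5 -> HIT, frames=[5,1] (faults so far: 3)
  Optimal total faults: 3

Answer: 4 4 3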